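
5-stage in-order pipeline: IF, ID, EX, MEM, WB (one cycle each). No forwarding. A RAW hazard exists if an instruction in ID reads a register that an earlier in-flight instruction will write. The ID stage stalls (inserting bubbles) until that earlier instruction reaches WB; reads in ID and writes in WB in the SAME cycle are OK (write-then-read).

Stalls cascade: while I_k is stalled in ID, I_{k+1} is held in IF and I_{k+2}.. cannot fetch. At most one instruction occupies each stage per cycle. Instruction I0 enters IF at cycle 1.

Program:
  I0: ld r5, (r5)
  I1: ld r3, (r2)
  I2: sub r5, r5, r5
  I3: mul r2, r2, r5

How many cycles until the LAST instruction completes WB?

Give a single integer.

I0 ld r5 <- r5: IF@1 ID@2 stall=0 (-) EX@3 MEM@4 WB@5
I1 ld r3 <- r2: IF@2 ID@3 stall=0 (-) EX@4 MEM@5 WB@6
I2 sub r5 <- r5,r5: IF@3 ID@4 stall=1 (RAW on I0.r5 (WB@5)) EX@6 MEM@7 WB@8
I3 mul r2 <- r2,r5: IF@4 ID@6 stall=2 (RAW on I2.r5 (WB@8)) EX@9 MEM@10 WB@11

Answer: 11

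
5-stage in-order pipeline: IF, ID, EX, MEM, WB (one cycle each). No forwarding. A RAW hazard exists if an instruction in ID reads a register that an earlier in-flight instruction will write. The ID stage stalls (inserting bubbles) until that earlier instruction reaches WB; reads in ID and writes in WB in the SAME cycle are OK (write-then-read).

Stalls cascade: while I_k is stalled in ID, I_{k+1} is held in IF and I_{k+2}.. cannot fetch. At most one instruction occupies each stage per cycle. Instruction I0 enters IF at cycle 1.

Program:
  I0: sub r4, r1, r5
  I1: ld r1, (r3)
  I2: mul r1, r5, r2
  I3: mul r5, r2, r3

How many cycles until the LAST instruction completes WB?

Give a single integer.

Answer: 8

Derivation:
I0 sub r4 <- r1,r5: IF@1 ID@2 stall=0 (-) EX@3 MEM@4 WB@5
I1 ld r1 <- r3: IF@2 ID@3 stall=0 (-) EX@4 MEM@5 WB@6
I2 mul r1 <- r5,r2: IF@3 ID@4 stall=0 (-) EX@5 MEM@6 WB@7
I3 mul r5 <- r2,r3: IF@4 ID@5 stall=0 (-) EX@6 MEM@7 WB@8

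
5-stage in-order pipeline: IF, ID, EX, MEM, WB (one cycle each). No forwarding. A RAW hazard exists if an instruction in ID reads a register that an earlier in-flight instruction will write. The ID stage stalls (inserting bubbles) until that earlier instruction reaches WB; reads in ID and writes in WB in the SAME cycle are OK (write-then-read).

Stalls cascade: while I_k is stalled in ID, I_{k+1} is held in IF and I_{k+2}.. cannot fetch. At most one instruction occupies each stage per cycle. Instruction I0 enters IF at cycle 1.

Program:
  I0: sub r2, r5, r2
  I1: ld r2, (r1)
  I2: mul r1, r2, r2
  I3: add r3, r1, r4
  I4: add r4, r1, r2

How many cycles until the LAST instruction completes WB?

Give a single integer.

Answer: 13

Derivation:
I0 sub r2 <- r5,r2: IF@1 ID@2 stall=0 (-) EX@3 MEM@4 WB@5
I1 ld r2 <- r1: IF@2 ID@3 stall=0 (-) EX@4 MEM@5 WB@6
I2 mul r1 <- r2,r2: IF@3 ID@4 stall=2 (RAW on I1.r2 (WB@6)) EX@7 MEM@8 WB@9
I3 add r3 <- r1,r4: IF@4 ID@7 stall=2 (RAW on I2.r1 (WB@9)) EX@10 MEM@11 WB@12
I4 add r4 <- r1,r2: IF@7 ID@10 stall=0 (-) EX@11 MEM@12 WB@13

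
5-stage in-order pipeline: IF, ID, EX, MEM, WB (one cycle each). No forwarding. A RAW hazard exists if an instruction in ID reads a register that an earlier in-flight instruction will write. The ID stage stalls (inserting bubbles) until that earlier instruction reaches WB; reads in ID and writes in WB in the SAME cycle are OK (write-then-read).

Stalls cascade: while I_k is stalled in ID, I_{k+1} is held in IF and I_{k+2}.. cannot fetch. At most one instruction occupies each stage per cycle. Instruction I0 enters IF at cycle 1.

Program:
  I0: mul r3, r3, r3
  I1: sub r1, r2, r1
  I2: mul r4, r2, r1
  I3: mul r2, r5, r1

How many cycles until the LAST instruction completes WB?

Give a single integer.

I0 mul r3 <- r3,r3: IF@1 ID@2 stall=0 (-) EX@3 MEM@4 WB@5
I1 sub r1 <- r2,r1: IF@2 ID@3 stall=0 (-) EX@4 MEM@5 WB@6
I2 mul r4 <- r2,r1: IF@3 ID@4 stall=2 (RAW on I1.r1 (WB@6)) EX@7 MEM@8 WB@9
I3 mul r2 <- r5,r1: IF@4 ID@7 stall=0 (-) EX@8 MEM@9 WB@10

Answer: 10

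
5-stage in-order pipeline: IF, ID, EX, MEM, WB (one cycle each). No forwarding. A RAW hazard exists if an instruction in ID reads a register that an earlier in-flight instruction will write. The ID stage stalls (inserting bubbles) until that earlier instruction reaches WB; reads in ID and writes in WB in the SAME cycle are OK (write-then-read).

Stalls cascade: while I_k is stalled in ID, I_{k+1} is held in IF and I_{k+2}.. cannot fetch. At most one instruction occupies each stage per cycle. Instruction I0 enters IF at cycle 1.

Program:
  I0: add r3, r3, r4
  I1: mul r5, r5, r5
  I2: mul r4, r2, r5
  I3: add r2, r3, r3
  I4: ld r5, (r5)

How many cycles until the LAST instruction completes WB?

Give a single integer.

Answer: 11

Derivation:
I0 add r3 <- r3,r4: IF@1 ID@2 stall=0 (-) EX@3 MEM@4 WB@5
I1 mul r5 <- r5,r5: IF@2 ID@3 stall=0 (-) EX@4 MEM@5 WB@6
I2 mul r4 <- r2,r5: IF@3 ID@4 stall=2 (RAW on I1.r5 (WB@6)) EX@7 MEM@8 WB@9
I3 add r2 <- r3,r3: IF@4 ID@7 stall=0 (-) EX@8 MEM@9 WB@10
I4 ld r5 <- r5: IF@7 ID@8 stall=0 (-) EX@9 MEM@10 WB@11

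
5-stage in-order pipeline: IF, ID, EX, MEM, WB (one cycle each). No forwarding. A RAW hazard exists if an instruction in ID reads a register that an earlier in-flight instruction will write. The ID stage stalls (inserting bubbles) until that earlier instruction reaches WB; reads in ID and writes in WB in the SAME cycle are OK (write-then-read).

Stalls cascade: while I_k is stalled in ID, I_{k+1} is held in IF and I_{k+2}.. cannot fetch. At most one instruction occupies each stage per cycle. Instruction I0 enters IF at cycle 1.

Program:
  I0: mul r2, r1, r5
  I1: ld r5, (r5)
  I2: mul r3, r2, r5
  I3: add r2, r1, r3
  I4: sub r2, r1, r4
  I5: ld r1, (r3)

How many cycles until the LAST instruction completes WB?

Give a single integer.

I0 mul r2 <- r1,r5: IF@1 ID@2 stall=0 (-) EX@3 MEM@4 WB@5
I1 ld r5 <- r5: IF@2 ID@3 stall=0 (-) EX@4 MEM@5 WB@6
I2 mul r3 <- r2,r5: IF@3 ID@4 stall=2 (RAW on I1.r5 (WB@6)) EX@7 MEM@8 WB@9
I3 add r2 <- r1,r3: IF@4 ID@7 stall=2 (RAW on I2.r3 (WB@9)) EX@10 MEM@11 WB@12
I4 sub r2 <- r1,r4: IF@7 ID@10 stall=0 (-) EX@11 MEM@12 WB@13
I5 ld r1 <- r3: IF@10 ID@11 stall=0 (-) EX@12 MEM@13 WB@14

Answer: 14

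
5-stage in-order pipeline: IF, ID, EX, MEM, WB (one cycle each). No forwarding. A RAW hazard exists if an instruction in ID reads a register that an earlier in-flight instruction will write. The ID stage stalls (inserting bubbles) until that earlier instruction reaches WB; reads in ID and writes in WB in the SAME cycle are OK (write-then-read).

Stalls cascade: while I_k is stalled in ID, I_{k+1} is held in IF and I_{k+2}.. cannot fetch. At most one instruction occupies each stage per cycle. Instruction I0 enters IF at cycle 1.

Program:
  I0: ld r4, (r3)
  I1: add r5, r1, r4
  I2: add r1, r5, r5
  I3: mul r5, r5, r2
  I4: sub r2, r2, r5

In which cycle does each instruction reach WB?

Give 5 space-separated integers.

Answer: 5 8 11 12 15

Derivation:
I0 ld r4 <- r3: IF@1 ID@2 stall=0 (-) EX@3 MEM@4 WB@5
I1 add r5 <- r1,r4: IF@2 ID@3 stall=2 (RAW on I0.r4 (WB@5)) EX@6 MEM@7 WB@8
I2 add r1 <- r5,r5: IF@3 ID@6 stall=2 (RAW on I1.r5 (WB@8)) EX@9 MEM@10 WB@11
I3 mul r5 <- r5,r2: IF@6 ID@9 stall=0 (-) EX@10 MEM@11 WB@12
I4 sub r2 <- r2,r5: IF@9 ID@10 stall=2 (RAW on I3.r5 (WB@12)) EX@13 MEM@14 WB@15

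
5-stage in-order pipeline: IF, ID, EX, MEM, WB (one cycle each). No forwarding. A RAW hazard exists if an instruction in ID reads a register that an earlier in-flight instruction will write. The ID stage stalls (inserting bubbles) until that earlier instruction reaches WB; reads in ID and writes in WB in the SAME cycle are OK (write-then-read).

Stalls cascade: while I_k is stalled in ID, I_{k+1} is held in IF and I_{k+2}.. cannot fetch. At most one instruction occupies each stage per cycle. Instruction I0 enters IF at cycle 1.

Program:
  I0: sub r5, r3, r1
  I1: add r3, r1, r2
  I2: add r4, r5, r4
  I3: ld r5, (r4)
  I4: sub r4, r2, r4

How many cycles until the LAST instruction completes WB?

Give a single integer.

I0 sub r5 <- r3,r1: IF@1 ID@2 stall=0 (-) EX@3 MEM@4 WB@5
I1 add r3 <- r1,r2: IF@2 ID@3 stall=0 (-) EX@4 MEM@5 WB@6
I2 add r4 <- r5,r4: IF@3 ID@4 stall=1 (RAW on I0.r5 (WB@5)) EX@6 MEM@7 WB@8
I3 ld r5 <- r4: IF@4 ID@6 stall=2 (RAW on I2.r4 (WB@8)) EX@9 MEM@10 WB@11
I4 sub r4 <- r2,r4: IF@6 ID@9 stall=0 (-) EX@10 MEM@11 WB@12

Answer: 12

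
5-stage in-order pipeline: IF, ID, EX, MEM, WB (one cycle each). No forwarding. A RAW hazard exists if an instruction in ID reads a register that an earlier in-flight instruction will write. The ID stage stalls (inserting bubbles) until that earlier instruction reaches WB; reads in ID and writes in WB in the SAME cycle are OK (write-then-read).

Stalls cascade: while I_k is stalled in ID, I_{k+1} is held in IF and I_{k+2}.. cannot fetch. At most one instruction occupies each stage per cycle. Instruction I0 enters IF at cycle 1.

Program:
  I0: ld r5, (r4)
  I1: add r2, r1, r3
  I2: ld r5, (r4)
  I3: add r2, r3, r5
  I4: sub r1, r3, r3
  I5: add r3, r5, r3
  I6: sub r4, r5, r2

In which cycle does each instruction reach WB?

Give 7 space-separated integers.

Answer: 5 6 7 10 11 12 13

Derivation:
I0 ld r5 <- r4: IF@1 ID@2 stall=0 (-) EX@3 MEM@4 WB@5
I1 add r2 <- r1,r3: IF@2 ID@3 stall=0 (-) EX@4 MEM@5 WB@6
I2 ld r5 <- r4: IF@3 ID@4 stall=0 (-) EX@5 MEM@6 WB@7
I3 add r2 <- r3,r5: IF@4 ID@5 stall=2 (RAW on I2.r5 (WB@7)) EX@8 MEM@9 WB@10
I4 sub r1 <- r3,r3: IF@5 ID@8 stall=0 (-) EX@9 MEM@10 WB@11
I5 add r3 <- r5,r3: IF@8 ID@9 stall=0 (-) EX@10 MEM@11 WB@12
I6 sub r4 <- r5,r2: IF@9 ID@10 stall=0 (-) EX@11 MEM@12 WB@13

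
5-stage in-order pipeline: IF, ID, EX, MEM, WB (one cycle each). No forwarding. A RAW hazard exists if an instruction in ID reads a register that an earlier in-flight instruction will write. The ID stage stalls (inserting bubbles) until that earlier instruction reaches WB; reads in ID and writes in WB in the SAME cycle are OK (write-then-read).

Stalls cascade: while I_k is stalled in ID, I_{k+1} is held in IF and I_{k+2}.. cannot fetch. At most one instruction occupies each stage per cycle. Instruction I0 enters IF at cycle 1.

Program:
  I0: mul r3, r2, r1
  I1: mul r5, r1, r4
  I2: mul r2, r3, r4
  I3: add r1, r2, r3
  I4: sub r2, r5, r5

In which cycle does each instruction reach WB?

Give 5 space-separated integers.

Answer: 5 6 8 11 12

Derivation:
I0 mul r3 <- r2,r1: IF@1 ID@2 stall=0 (-) EX@3 MEM@4 WB@5
I1 mul r5 <- r1,r4: IF@2 ID@3 stall=0 (-) EX@4 MEM@5 WB@6
I2 mul r2 <- r3,r4: IF@3 ID@4 stall=1 (RAW on I0.r3 (WB@5)) EX@6 MEM@7 WB@8
I3 add r1 <- r2,r3: IF@4 ID@6 stall=2 (RAW on I2.r2 (WB@8)) EX@9 MEM@10 WB@11
I4 sub r2 <- r5,r5: IF@6 ID@9 stall=0 (-) EX@10 MEM@11 WB@12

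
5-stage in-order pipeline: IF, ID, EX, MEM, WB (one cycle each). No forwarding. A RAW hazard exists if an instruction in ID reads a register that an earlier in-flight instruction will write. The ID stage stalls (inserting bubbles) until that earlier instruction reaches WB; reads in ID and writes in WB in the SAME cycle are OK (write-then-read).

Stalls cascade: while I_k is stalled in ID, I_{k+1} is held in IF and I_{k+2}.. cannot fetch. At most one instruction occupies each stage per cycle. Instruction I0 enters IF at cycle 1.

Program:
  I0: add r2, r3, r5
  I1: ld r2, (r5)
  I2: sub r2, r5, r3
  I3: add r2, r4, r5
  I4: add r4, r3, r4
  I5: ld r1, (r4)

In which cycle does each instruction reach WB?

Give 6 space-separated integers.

Answer: 5 6 7 8 9 12

Derivation:
I0 add r2 <- r3,r5: IF@1 ID@2 stall=0 (-) EX@3 MEM@4 WB@5
I1 ld r2 <- r5: IF@2 ID@3 stall=0 (-) EX@4 MEM@5 WB@6
I2 sub r2 <- r5,r3: IF@3 ID@4 stall=0 (-) EX@5 MEM@6 WB@7
I3 add r2 <- r4,r5: IF@4 ID@5 stall=0 (-) EX@6 MEM@7 WB@8
I4 add r4 <- r3,r4: IF@5 ID@6 stall=0 (-) EX@7 MEM@8 WB@9
I5 ld r1 <- r4: IF@6 ID@7 stall=2 (RAW on I4.r4 (WB@9)) EX@10 MEM@11 WB@12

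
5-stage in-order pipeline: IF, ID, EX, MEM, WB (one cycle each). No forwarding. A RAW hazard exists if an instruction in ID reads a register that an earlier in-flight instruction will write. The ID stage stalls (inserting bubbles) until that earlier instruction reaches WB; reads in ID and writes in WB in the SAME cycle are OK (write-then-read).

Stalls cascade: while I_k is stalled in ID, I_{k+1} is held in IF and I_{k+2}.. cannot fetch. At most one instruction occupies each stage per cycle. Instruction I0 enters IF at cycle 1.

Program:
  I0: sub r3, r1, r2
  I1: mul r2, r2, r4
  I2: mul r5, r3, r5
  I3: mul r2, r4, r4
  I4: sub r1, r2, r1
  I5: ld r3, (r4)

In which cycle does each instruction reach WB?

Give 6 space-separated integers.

Answer: 5 6 8 9 12 13

Derivation:
I0 sub r3 <- r1,r2: IF@1 ID@2 stall=0 (-) EX@3 MEM@4 WB@5
I1 mul r2 <- r2,r4: IF@2 ID@3 stall=0 (-) EX@4 MEM@5 WB@6
I2 mul r5 <- r3,r5: IF@3 ID@4 stall=1 (RAW on I0.r3 (WB@5)) EX@6 MEM@7 WB@8
I3 mul r2 <- r4,r4: IF@4 ID@6 stall=0 (-) EX@7 MEM@8 WB@9
I4 sub r1 <- r2,r1: IF@6 ID@7 stall=2 (RAW on I3.r2 (WB@9)) EX@10 MEM@11 WB@12
I5 ld r3 <- r4: IF@7 ID@10 stall=0 (-) EX@11 MEM@12 WB@13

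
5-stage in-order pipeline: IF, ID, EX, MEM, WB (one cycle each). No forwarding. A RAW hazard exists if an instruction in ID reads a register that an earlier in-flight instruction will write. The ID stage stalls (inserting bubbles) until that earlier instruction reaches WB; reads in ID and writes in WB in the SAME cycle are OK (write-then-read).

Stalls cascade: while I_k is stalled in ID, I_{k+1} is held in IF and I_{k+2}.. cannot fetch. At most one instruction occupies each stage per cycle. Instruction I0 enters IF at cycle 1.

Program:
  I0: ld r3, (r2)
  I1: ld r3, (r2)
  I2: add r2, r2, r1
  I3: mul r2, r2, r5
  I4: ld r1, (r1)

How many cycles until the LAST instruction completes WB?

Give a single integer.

I0 ld r3 <- r2: IF@1 ID@2 stall=0 (-) EX@3 MEM@4 WB@5
I1 ld r3 <- r2: IF@2 ID@3 stall=0 (-) EX@4 MEM@5 WB@6
I2 add r2 <- r2,r1: IF@3 ID@4 stall=0 (-) EX@5 MEM@6 WB@7
I3 mul r2 <- r2,r5: IF@4 ID@5 stall=2 (RAW on I2.r2 (WB@7)) EX@8 MEM@9 WB@10
I4 ld r1 <- r1: IF@5 ID@8 stall=0 (-) EX@9 MEM@10 WB@11

Answer: 11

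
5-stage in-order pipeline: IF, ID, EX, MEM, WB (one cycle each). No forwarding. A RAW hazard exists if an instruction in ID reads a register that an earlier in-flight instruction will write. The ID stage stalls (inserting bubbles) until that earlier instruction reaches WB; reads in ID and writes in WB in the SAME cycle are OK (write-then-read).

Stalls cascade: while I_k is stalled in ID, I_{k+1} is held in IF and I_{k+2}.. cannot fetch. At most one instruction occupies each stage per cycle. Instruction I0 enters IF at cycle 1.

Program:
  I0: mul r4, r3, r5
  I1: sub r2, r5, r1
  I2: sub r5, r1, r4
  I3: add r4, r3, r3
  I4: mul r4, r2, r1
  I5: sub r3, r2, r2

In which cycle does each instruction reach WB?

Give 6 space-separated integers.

Answer: 5 6 8 9 10 11

Derivation:
I0 mul r4 <- r3,r5: IF@1 ID@2 stall=0 (-) EX@3 MEM@4 WB@5
I1 sub r2 <- r5,r1: IF@2 ID@3 stall=0 (-) EX@4 MEM@5 WB@6
I2 sub r5 <- r1,r4: IF@3 ID@4 stall=1 (RAW on I0.r4 (WB@5)) EX@6 MEM@7 WB@8
I3 add r4 <- r3,r3: IF@4 ID@6 stall=0 (-) EX@7 MEM@8 WB@9
I4 mul r4 <- r2,r1: IF@6 ID@7 stall=0 (-) EX@8 MEM@9 WB@10
I5 sub r3 <- r2,r2: IF@7 ID@8 stall=0 (-) EX@9 MEM@10 WB@11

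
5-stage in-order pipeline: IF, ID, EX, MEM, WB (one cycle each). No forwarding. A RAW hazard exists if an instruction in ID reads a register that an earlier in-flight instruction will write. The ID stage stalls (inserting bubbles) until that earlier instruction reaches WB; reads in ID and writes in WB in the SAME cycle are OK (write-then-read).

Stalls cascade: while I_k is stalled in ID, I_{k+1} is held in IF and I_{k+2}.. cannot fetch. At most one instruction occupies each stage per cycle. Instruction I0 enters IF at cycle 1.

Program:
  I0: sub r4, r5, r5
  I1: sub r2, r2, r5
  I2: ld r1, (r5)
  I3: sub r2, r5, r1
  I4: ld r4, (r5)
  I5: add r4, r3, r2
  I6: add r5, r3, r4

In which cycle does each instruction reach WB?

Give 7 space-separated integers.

Answer: 5 6 7 10 11 13 16

Derivation:
I0 sub r4 <- r5,r5: IF@1 ID@2 stall=0 (-) EX@3 MEM@4 WB@5
I1 sub r2 <- r2,r5: IF@2 ID@3 stall=0 (-) EX@4 MEM@5 WB@6
I2 ld r1 <- r5: IF@3 ID@4 stall=0 (-) EX@5 MEM@6 WB@7
I3 sub r2 <- r5,r1: IF@4 ID@5 stall=2 (RAW on I2.r1 (WB@7)) EX@8 MEM@9 WB@10
I4 ld r4 <- r5: IF@5 ID@8 stall=0 (-) EX@9 MEM@10 WB@11
I5 add r4 <- r3,r2: IF@8 ID@9 stall=1 (RAW on I3.r2 (WB@10)) EX@11 MEM@12 WB@13
I6 add r5 <- r3,r4: IF@9 ID@11 stall=2 (RAW on I5.r4 (WB@13)) EX@14 MEM@15 WB@16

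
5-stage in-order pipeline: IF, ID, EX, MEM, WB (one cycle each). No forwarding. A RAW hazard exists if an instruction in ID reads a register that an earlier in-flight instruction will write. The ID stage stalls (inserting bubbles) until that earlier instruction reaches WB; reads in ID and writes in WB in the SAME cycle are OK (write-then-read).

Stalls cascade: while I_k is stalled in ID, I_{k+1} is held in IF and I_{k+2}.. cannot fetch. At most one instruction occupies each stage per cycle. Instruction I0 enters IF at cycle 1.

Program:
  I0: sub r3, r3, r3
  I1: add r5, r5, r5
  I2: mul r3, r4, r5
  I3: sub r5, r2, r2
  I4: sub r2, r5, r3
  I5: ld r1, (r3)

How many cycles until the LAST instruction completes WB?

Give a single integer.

Answer: 14

Derivation:
I0 sub r3 <- r3,r3: IF@1 ID@2 stall=0 (-) EX@3 MEM@4 WB@5
I1 add r5 <- r5,r5: IF@2 ID@3 stall=0 (-) EX@4 MEM@5 WB@6
I2 mul r3 <- r4,r5: IF@3 ID@4 stall=2 (RAW on I1.r5 (WB@6)) EX@7 MEM@8 WB@9
I3 sub r5 <- r2,r2: IF@4 ID@7 stall=0 (-) EX@8 MEM@9 WB@10
I4 sub r2 <- r5,r3: IF@7 ID@8 stall=2 (RAW on I3.r5 (WB@10)) EX@11 MEM@12 WB@13
I5 ld r1 <- r3: IF@8 ID@11 stall=0 (-) EX@12 MEM@13 WB@14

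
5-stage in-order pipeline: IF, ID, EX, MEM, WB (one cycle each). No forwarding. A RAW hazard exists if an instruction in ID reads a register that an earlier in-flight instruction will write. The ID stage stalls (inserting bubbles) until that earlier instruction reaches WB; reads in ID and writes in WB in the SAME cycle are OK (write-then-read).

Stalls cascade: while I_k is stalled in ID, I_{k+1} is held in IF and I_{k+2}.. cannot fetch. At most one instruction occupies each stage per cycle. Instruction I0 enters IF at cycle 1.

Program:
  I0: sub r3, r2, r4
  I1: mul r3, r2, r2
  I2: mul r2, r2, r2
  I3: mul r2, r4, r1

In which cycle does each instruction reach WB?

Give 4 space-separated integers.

Answer: 5 6 7 8

Derivation:
I0 sub r3 <- r2,r4: IF@1 ID@2 stall=0 (-) EX@3 MEM@4 WB@5
I1 mul r3 <- r2,r2: IF@2 ID@3 stall=0 (-) EX@4 MEM@5 WB@6
I2 mul r2 <- r2,r2: IF@3 ID@4 stall=0 (-) EX@5 MEM@6 WB@7
I3 mul r2 <- r4,r1: IF@4 ID@5 stall=0 (-) EX@6 MEM@7 WB@8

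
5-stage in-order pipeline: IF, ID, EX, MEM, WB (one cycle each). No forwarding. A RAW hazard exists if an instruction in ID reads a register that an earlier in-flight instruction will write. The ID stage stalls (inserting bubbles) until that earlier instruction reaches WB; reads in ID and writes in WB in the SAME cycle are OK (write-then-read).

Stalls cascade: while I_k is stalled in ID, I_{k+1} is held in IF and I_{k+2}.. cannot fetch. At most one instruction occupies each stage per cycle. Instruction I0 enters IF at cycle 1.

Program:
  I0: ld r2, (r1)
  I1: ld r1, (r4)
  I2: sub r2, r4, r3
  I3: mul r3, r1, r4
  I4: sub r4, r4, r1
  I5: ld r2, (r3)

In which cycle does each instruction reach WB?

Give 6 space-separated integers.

Answer: 5 6 7 9 10 12

Derivation:
I0 ld r2 <- r1: IF@1 ID@2 stall=0 (-) EX@3 MEM@4 WB@5
I1 ld r1 <- r4: IF@2 ID@3 stall=0 (-) EX@4 MEM@5 WB@6
I2 sub r2 <- r4,r3: IF@3 ID@4 stall=0 (-) EX@5 MEM@6 WB@7
I3 mul r3 <- r1,r4: IF@4 ID@5 stall=1 (RAW on I1.r1 (WB@6)) EX@7 MEM@8 WB@9
I4 sub r4 <- r4,r1: IF@5 ID@7 stall=0 (-) EX@8 MEM@9 WB@10
I5 ld r2 <- r3: IF@7 ID@8 stall=1 (RAW on I3.r3 (WB@9)) EX@10 MEM@11 WB@12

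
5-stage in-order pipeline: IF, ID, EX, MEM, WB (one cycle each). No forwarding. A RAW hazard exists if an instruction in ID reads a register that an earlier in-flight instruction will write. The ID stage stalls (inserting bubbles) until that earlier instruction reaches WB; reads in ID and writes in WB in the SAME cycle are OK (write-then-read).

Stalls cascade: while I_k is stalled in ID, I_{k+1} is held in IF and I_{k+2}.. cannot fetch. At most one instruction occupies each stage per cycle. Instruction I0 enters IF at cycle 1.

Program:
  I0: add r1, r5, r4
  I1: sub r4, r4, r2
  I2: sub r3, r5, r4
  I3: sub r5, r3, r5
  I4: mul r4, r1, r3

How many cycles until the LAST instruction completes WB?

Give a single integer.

Answer: 13

Derivation:
I0 add r1 <- r5,r4: IF@1 ID@2 stall=0 (-) EX@3 MEM@4 WB@5
I1 sub r4 <- r4,r2: IF@2 ID@3 stall=0 (-) EX@4 MEM@5 WB@6
I2 sub r3 <- r5,r4: IF@3 ID@4 stall=2 (RAW on I1.r4 (WB@6)) EX@7 MEM@8 WB@9
I3 sub r5 <- r3,r5: IF@4 ID@7 stall=2 (RAW on I2.r3 (WB@9)) EX@10 MEM@11 WB@12
I4 mul r4 <- r1,r3: IF@7 ID@10 stall=0 (-) EX@11 MEM@12 WB@13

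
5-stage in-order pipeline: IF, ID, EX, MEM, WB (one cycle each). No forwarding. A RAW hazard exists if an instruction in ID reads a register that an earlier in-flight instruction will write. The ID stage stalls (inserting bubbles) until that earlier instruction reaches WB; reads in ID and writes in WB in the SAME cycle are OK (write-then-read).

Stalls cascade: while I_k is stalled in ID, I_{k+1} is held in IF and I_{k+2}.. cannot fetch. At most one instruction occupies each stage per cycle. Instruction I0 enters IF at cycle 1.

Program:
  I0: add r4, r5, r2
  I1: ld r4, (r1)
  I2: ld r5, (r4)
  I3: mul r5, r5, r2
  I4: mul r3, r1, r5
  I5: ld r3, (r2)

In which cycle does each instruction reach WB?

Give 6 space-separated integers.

I0 add r4 <- r5,r2: IF@1 ID@2 stall=0 (-) EX@3 MEM@4 WB@5
I1 ld r4 <- r1: IF@2 ID@3 stall=0 (-) EX@4 MEM@5 WB@6
I2 ld r5 <- r4: IF@3 ID@4 stall=2 (RAW on I1.r4 (WB@6)) EX@7 MEM@8 WB@9
I3 mul r5 <- r5,r2: IF@4 ID@7 stall=2 (RAW on I2.r5 (WB@9)) EX@10 MEM@11 WB@12
I4 mul r3 <- r1,r5: IF@7 ID@10 stall=2 (RAW on I3.r5 (WB@12)) EX@13 MEM@14 WB@15
I5 ld r3 <- r2: IF@10 ID@13 stall=0 (-) EX@14 MEM@15 WB@16

Answer: 5 6 9 12 15 16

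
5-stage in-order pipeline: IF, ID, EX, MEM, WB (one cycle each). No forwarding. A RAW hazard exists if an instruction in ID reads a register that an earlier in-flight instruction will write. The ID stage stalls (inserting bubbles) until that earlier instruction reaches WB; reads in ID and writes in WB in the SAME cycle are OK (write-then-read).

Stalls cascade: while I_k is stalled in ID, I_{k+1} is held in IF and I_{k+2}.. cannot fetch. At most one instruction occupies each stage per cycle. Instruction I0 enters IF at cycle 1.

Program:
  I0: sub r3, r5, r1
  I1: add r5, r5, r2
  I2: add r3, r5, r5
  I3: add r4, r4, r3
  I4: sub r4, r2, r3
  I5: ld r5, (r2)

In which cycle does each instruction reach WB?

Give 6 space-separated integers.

Answer: 5 6 9 12 13 14

Derivation:
I0 sub r3 <- r5,r1: IF@1 ID@2 stall=0 (-) EX@3 MEM@4 WB@5
I1 add r5 <- r5,r2: IF@2 ID@3 stall=0 (-) EX@4 MEM@5 WB@6
I2 add r3 <- r5,r5: IF@3 ID@4 stall=2 (RAW on I1.r5 (WB@6)) EX@7 MEM@8 WB@9
I3 add r4 <- r4,r3: IF@4 ID@7 stall=2 (RAW on I2.r3 (WB@9)) EX@10 MEM@11 WB@12
I4 sub r4 <- r2,r3: IF@7 ID@10 stall=0 (-) EX@11 MEM@12 WB@13
I5 ld r5 <- r2: IF@10 ID@11 stall=0 (-) EX@12 MEM@13 WB@14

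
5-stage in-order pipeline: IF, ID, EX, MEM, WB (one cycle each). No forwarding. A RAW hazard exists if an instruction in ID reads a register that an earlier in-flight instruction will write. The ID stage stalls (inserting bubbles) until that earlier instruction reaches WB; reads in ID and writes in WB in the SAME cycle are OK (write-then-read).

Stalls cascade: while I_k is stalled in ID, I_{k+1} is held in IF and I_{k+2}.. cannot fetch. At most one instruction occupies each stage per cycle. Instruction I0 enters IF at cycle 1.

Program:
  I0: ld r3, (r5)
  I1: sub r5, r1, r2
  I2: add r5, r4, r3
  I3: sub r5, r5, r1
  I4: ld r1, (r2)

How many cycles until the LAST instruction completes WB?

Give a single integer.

Answer: 12

Derivation:
I0 ld r3 <- r5: IF@1 ID@2 stall=0 (-) EX@3 MEM@4 WB@5
I1 sub r5 <- r1,r2: IF@2 ID@3 stall=0 (-) EX@4 MEM@5 WB@6
I2 add r5 <- r4,r3: IF@3 ID@4 stall=1 (RAW on I0.r3 (WB@5)) EX@6 MEM@7 WB@8
I3 sub r5 <- r5,r1: IF@4 ID@6 stall=2 (RAW on I2.r5 (WB@8)) EX@9 MEM@10 WB@11
I4 ld r1 <- r2: IF@6 ID@9 stall=0 (-) EX@10 MEM@11 WB@12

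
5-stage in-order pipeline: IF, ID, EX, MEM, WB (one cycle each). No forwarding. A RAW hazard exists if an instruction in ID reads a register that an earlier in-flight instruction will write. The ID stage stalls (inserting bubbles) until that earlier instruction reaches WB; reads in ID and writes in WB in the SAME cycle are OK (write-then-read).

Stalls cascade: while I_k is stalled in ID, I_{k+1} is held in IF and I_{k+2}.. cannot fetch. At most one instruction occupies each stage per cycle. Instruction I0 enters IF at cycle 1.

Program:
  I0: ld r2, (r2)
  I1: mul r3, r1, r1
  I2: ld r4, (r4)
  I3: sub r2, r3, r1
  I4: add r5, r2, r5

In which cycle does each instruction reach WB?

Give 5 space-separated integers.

I0 ld r2 <- r2: IF@1 ID@2 stall=0 (-) EX@3 MEM@4 WB@5
I1 mul r3 <- r1,r1: IF@2 ID@3 stall=0 (-) EX@4 MEM@5 WB@6
I2 ld r4 <- r4: IF@3 ID@4 stall=0 (-) EX@5 MEM@6 WB@7
I3 sub r2 <- r3,r1: IF@4 ID@5 stall=1 (RAW on I1.r3 (WB@6)) EX@7 MEM@8 WB@9
I4 add r5 <- r2,r5: IF@5 ID@7 stall=2 (RAW on I3.r2 (WB@9)) EX@10 MEM@11 WB@12

Answer: 5 6 7 9 12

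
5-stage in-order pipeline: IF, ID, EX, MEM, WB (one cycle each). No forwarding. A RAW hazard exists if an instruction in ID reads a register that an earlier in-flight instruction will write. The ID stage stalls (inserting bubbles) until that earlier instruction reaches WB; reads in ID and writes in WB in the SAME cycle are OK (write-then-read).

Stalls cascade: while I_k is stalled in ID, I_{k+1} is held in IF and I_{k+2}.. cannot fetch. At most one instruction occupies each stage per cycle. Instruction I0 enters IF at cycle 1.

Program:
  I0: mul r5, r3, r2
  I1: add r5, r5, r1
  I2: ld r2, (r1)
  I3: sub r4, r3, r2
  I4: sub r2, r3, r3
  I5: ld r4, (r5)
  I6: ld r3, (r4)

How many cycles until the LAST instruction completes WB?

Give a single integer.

Answer: 17

Derivation:
I0 mul r5 <- r3,r2: IF@1 ID@2 stall=0 (-) EX@3 MEM@4 WB@5
I1 add r5 <- r5,r1: IF@2 ID@3 stall=2 (RAW on I0.r5 (WB@5)) EX@6 MEM@7 WB@8
I2 ld r2 <- r1: IF@3 ID@6 stall=0 (-) EX@7 MEM@8 WB@9
I3 sub r4 <- r3,r2: IF@6 ID@7 stall=2 (RAW on I2.r2 (WB@9)) EX@10 MEM@11 WB@12
I4 sub r2 <- r3,r3: IF@7 ID@10 stall=0 (-) EX@11 MEM@12 WB@13
I5 ld r4 <- r5: IF@10 ID@11 stall=0 (-) EX@12 MEM@13 WB@14
I6 ld r3 <- r4: IF@11 ID@12 stall=2 (RAW on I5.r4 (WB@14)) EX@15 MEM@16 WB@17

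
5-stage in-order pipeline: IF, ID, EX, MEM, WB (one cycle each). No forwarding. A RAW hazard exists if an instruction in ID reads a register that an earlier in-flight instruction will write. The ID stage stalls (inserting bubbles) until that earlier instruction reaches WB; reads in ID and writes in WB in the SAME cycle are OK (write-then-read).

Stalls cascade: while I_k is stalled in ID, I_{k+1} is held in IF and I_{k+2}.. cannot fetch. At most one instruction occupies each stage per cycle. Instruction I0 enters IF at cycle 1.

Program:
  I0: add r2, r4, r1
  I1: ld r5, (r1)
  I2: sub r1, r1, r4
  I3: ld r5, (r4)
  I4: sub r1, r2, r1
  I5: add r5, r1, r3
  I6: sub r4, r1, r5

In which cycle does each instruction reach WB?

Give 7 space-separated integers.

I0 add r2 <- r4,r1: IF@1 ID@2 stall=0 (-) EX@3 MEM@4 WB@5
I1 ld r5 <- r1: IF@2 ID@3 stall=0 (-) EX@4 MEM@5 WB@6
I2 sub r1 <- r1,r4: IF@3 ID@4 stall=0 (-) EX@5 MEM@6 WB@7
I3 ld r5 <- r4: IF@4 ID@5 stall=0 (-) EX@6 MEM@7 WB@8
I4 sub r1 <- r2,r1: IF@5 ID@6 stall=1 (RAW on I2.r1 (WB@7)) EX@8 MEM@9 WB@10
I5 add r5 <- r1,r3: IF@6 ID@8 stall=2 (RAW on I4.r1 (WB@10)) EX@11 MEM@12 WB@13
I6 sub r4 <- r1,r5: IF@8 ID@11 stall=2 (RAW on I5.r5 (WB@13)) EX@14 MEM@15 WB@16

Answer: 5 6 7 8 10 13 16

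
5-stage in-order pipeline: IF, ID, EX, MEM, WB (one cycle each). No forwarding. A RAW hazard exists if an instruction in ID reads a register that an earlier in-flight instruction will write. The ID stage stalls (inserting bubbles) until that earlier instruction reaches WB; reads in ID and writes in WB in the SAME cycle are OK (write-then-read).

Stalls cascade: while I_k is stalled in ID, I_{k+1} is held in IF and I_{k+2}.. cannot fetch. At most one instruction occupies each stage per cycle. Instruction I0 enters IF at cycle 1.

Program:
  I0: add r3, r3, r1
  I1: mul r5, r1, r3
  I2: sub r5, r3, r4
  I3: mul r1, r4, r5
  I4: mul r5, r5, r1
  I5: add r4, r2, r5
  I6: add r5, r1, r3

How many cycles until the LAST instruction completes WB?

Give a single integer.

Answer: 19

Derivation:
I0 add r3 <- r3,r1: IF@1 ID@2 stall=0 (-) EX@3 MEM@4 WB@5
I1 mul r5 <- r1,r3: IF@2 ID@3 stall=2 (RAW on I0.r3 (WB@5)) EX@6 MEM@7 WB@8
I2 sub r5 <- r3,r4: IF@3 ID@6 stall=0 (-) EX@7 MEM@8 WB@9
I3 mul r1 <- r4,r5: IF@6 ID@7 stall=2 (RAW on I2.r5 (WB@9)) EX@10 MEM@11 WB@12
I4 mul r5 <- r5,r1: IF@7 ID@10 stall=2 (RAW on I3.r1 (WB@12)) EX@13 MEM@14 WB@15
I5 add r4 <- r2,r5: IF@10 ID@13 stall=2 (RAW on I4.r5 (WB@15)) EX@16 MEM@17 WB@18
I6 add r5 <- r1,r3: IF@13 ID@16 stall=0 (-) EX@17 MEM@18 WB@19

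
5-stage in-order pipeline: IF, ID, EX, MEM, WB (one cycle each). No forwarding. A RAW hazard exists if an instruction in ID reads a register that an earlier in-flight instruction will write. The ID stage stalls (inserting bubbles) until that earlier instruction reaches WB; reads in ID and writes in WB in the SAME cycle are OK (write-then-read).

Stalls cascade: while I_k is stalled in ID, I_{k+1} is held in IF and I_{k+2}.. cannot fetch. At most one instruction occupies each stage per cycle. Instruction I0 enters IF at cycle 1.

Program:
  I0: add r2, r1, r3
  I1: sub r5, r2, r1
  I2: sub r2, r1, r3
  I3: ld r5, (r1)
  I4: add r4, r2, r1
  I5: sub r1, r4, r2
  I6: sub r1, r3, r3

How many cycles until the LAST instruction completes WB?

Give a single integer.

I0 add r2 <- r1,r3: IF@1 ID@2 stall=0 (-) EX@3 MEM@4 WB@5
I1 sub r5 <- r2,r1: IF@2 ID@3 stall=2 (RAW on I0.r2 (WB@5)) EX@6 MEM@7 WB@8
I2 sub r2 <- r1,r3: IF@3 ID@6 stall=0 (-) EX@7 MEM@8 WB@9
I3 ld r5 <- r1: IF@6 ID@7 stall=0 (-) EX@8 MEM@9 WB@10
I4 add r4 <- r2,r1: IF@7 ID@8 stall=1 (RAW on I2.r2 (WB@9)) EX@10 MEM@11 WB@12
I5 sub r1 <- r4,r2: IF@8 ID@10 stall=2 (RAW on I4.r4 (WB@12)) EX@13 MEM@14 WB@15
I6 sub r1 <- r3,r3: IF@10 ID@13 stall=0 (-) EX@14 MEM@15 WB@16

Answer: 16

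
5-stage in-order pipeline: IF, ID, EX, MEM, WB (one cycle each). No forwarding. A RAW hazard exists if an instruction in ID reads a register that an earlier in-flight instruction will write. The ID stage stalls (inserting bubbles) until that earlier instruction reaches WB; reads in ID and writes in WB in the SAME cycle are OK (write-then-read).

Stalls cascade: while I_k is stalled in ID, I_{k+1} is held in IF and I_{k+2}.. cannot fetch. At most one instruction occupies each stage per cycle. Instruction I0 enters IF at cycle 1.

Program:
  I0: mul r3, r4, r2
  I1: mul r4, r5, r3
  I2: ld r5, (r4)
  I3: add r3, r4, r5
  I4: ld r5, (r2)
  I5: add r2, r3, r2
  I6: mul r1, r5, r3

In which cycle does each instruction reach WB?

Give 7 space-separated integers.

I0 mul r3 <- r4,r2: IF@1 ID@2 stall=0 (-) EX@3 MEM@4 WB@5
I1 mul r4 <- r5,r3: IF@2 ID@3 stall=2 (RAW on I0.r3 (WB@5)) EX@6 MEM@7 WB@8
I2 ld r5 <- r4: IF@3 ID@6 stall=2 (RAW on I1.r4 (WB@8)) EX@9 MEM@10 WB@11
I3 add r3 <- r4,r5: IF@6 ID@9 stall=2 (RAW on I2.r5 (WB@11)) EX@12 MEM@13 WB@14
I4 ld r5 <- r2: IF@9 ID@12 stall=0 (-) EX@13 MEM@14 WB@15
I5 add r2 <- r3,r2: IF@12 ID@13 stall=1 (RAW on I3.r3 (WB@14)) EX@15 MEM@16 WB@17
I6 mul r1 <- r5,r3: IF@13 ID@15 stall=0 (-) EX@16 MEM@17 WB@18

Answer: 5 8 11 14 15 17 18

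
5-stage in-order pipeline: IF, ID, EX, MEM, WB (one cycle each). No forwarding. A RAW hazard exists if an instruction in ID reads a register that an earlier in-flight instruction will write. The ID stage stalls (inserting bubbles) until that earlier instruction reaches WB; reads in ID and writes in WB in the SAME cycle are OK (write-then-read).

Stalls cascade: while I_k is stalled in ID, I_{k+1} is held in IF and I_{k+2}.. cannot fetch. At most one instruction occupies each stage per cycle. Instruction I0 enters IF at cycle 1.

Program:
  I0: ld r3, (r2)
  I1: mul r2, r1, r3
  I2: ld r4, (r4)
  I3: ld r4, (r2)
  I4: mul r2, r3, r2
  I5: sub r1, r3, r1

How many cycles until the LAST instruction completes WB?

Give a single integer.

Answer: 13

Derivation:
I0 ld r3 <- r2: IF@1 ID@2 stall=0 (-) EX@3 MEM@4 WB@5
I1 mul r2 <- r1,r3: IF@2 ID@3 stall=2 (RAW on I0.r3 (WB@5)) EX@6 MEM@7 WB@8
I2 ld r4 <- r4: IF@3 ID@6 stall=0 (-) EX@7 MEM@8 WB@9
I3 ld r4 <- r2: IF@6 ID@7 stall=1 (RAW on I1.r2 (WB@8)) EX@9 MEM@10 WB@11
I4 mul r2 <- r3,r2: IF@7 ID@9 stall=0 (-) EX@10 MEM@11 WB@12
I5 sub r1 <- r3,r1: IF@9 ID@10 stall=0 (-) EX@11 MEM@12 WB@13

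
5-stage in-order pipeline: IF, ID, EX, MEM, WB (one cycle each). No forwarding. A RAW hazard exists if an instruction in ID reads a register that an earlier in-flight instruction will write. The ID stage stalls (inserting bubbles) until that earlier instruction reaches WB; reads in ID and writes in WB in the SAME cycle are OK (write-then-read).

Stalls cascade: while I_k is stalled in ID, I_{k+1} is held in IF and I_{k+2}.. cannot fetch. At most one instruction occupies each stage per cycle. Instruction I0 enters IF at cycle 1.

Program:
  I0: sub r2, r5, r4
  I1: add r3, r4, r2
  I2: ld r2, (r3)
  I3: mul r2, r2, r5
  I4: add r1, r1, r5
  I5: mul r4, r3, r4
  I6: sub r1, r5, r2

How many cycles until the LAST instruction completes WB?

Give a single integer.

Answer: 17

Derivation:
I0 sub r2 <- r5,r4: IF@1 ID@2 stall=0 (-) EX@3 MEM@4 WB@5
I1 add r3 <- r4,r2: IF@2 ID@3 stall=2 (RAW on I0.r2 (WB@5)) EX@6 MEM@7 WB@8
I2 ld r2 <- r3: IF@3 ID@6 stall=2 (RAW on I1.r3 (WB@8)) EX@9 MEM@10 WB@11
I3 mul r2 <- r2,r5: IF@6 ID@9 stall=2 (RAW on I2.r2 (WB@11)) EX@12 MEM@13 WB@14
I4 add r1 <- r1,r5: IF@9 ID@12 stall=0 (-) EX@13 MEM@14 WB@15
I5 mul r4 <- r3,r4: IF@12 ID@13 stall=0 (-) EX@14 MEM@15 WB@16
I6 sub r1 <- r5,r2: IF@13 ID@14 stall=0 (-) EX@15 MEM@16 WB@17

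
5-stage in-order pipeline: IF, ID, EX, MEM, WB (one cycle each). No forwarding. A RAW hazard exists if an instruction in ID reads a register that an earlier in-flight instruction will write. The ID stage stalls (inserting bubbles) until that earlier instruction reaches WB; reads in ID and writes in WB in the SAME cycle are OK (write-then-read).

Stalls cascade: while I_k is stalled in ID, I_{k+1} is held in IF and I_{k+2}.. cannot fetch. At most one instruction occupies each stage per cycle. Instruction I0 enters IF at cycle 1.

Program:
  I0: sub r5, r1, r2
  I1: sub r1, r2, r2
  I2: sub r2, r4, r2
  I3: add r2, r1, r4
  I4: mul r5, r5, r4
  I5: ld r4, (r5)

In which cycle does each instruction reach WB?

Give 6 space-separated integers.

I0 sub r5 <- r1,r2: IF@1 ID@2 stall=0 (-) EX@3 MEM@4 WB@5
I1 sub r1 <- r2,r2: IF@2 ID@3 stall=0 (-) EX@4 MEM@5 WB@6
I2 sub r2 <- r4,r2: IF@3 ID@4 stall=0 (-) EX@5 MEM@6 WB@7
I3 add r2 <- r1,r4: IF@4 ID@5 stall=1 (RAW on I1.r1 (WB@6)) EX@7 MEM@8 WB@9
I4 mul r5 <- r5,r4: IF@5 ID@7 stall=0 (-) EX@8 MEM@9 WB@10
I5 ld r4 <- r5: IF@7 ID@8 stall=2 (RAW on I4.r5 (WB@10)) EX@11 MEM@12 WB@13

Answer: 5 6 7 9 10 13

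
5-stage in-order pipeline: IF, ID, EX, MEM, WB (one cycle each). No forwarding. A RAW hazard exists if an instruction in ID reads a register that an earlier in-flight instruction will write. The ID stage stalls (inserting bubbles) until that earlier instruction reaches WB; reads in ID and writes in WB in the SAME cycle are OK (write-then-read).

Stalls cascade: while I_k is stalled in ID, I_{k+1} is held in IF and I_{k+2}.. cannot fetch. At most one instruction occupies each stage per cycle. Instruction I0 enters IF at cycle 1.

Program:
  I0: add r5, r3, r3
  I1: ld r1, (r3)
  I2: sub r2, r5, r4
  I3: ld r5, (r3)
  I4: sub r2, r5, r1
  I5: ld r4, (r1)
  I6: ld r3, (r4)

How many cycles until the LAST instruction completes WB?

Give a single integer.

I0 add r5 <- r3,r3: IF@1 ID@2 stall=0 (-) EX@3 MEM@4 WB@5
I1 ld r1 <- r3: IF@2 ID@3 stall=0 (-) EX@4 MEM@5 WB@6
I2 sub r2 <- r5,r4: IF@3 ID@4 stall=1 (RAW on I0.r5 (WB@5)) EX@6 MEM@7 WB@8
I3 ld r5 <- r3: IF@4 ID@6 stall=0 (-) EX@7 MEM@8 WB@9
I4 sub r2 <- r5,r1: IF@6 ID@7 stall=2 (RAW on I3.r5 (WB@9)) EX@10 MEM@11 WB@12
I5 ld r4 <- r1: IF@7 ID@10 stall=0 (-) EX@11 MEM@12 WB@13
I6 ld r3 <- r4: IF@10 ID@11 stall=2 (RAW on I5.r4 (WB@13)) EX@14 MEM@15 WB@16

Answer: 16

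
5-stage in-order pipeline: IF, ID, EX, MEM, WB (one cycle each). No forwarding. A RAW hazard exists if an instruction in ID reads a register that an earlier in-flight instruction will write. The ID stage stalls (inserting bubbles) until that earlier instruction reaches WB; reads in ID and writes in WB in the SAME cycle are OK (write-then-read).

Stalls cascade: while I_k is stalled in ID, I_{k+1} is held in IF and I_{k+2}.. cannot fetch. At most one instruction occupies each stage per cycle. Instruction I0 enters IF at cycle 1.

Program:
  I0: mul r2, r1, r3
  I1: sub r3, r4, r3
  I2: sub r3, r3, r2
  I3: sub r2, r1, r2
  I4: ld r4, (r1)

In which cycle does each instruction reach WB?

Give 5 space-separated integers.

Answer: 5 6 9 10 11

Derivation:
I0 mul r2 <- r1,r3: IF@1 ID@2 stall=0 (-) EX@3 MEM@4 WB@5
I1 sub r3 <- r4,r3: IF@2 ID@3 stall=0 (-) EX@4 MEM@5 WB@6
I2 sub r3 <- r3,r2: IF@3 ID@4 stall=2 (RAW on I1.r3 (WB@6)) EX@7 MEM@8 WB@9
I3 sub r2 <- r1,r2: IF@4 ID@7 stall=0 (-) EX@8 MEM@9 WB@10
I4 ld r4 <- r1: IF@7 ID@8 stall=0 (-) EX@9 MEM@10 WB@11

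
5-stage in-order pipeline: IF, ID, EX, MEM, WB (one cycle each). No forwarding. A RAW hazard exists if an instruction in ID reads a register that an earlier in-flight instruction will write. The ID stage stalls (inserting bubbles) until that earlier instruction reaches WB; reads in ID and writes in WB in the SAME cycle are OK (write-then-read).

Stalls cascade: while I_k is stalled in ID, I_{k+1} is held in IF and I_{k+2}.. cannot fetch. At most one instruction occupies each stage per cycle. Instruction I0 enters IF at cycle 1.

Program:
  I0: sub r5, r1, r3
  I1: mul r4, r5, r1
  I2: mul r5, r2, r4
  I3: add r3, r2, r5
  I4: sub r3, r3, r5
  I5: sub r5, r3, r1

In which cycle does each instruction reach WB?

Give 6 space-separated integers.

I0 sub r5 <- r1,r3: IF@1 ID@2 stall=0 (-) EX@3 MEM@4 WB@5
I1 mul r4 <- r5,r1: IF@2 ID@3 stall=2 (RAW on I0.r5 (WB@5)) EX@6 MEM@7 WB@8
I2 mul r5 <- r2,r4: IF@3 ID@6 stall=2 (RAW on I1.r4 (WB@8)) EX@9 MEM@10 WB@11
I3 add r3 <- r2,r5: IF@6 ID@9 stall=2 (RAW on I2.r5 (WB@11)) EX@12 MEM@13 WB@14
I4 sub r3 <- r3,r5: IF@9 ID@12 stall=2 (RAW on I3.r3 (WB@14)) EX@15 MEM@16 WB@17
I5 sub r5 <- r3,r1: IF@12 ID@15 stall=2 (RAW on I4.r3 (WB@17)) EX@18 MEM@19 WB@20

Answer: 5 8 11 14 17 20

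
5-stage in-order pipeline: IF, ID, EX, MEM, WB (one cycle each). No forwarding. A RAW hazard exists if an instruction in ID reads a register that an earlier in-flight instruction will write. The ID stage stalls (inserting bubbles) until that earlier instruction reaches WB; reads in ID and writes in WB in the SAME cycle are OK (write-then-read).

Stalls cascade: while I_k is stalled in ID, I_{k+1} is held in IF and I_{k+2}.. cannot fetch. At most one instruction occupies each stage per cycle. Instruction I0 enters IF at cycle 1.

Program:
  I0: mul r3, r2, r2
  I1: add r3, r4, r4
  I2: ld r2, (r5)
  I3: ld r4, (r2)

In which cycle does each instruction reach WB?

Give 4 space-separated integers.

I0 mul r3 <- r2,r2: IF@1 ID@2 stall=0 (-) EX@3 MEM@4 WB@5
I1 add r3 <- r4,r4: IF@2 ID@3 stall=0 (-) EX@4 MEM@5 WB@6
I2 ld r2 <- r5: IF@3 ID@4 stall=0 (-) EX@5 MEM@6 WB@7
I3 ld r4 <- r2: IF@4 ID@5 stall=2 (RAW on I2.r2 (WB@7)) EX@8 MEM@9 WB@10

Answer: 5 6 7 10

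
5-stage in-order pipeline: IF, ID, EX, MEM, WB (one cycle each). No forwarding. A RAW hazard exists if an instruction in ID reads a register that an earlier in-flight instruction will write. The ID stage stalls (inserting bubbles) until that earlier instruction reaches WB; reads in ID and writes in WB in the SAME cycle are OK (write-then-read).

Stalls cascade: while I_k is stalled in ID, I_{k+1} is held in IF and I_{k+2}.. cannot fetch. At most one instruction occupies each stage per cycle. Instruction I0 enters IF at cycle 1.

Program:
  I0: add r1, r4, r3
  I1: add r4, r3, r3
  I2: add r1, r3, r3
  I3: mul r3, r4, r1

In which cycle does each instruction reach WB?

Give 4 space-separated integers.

I0 add r1 <- r4,r3: IF@1 ID@2 stall=0 (-) EX@3 MEM@4 WB@5
I1 add r4 <- r3,r3: IF@2 ID@3 stall=0 (-) EX@4 MEM@5 WB@6
I2 add r1 <- r3,r3: IF@3 ID@4 stall=0 (-) EX@5 MEM@6 WB@7
I3 mul r3 <- r4,r1: IF@4 ID@5 stall=2 (RAW on I2.r1 (WB@7)) EX@8 MEM@9 WB@10

Answer: 5 6 7 10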